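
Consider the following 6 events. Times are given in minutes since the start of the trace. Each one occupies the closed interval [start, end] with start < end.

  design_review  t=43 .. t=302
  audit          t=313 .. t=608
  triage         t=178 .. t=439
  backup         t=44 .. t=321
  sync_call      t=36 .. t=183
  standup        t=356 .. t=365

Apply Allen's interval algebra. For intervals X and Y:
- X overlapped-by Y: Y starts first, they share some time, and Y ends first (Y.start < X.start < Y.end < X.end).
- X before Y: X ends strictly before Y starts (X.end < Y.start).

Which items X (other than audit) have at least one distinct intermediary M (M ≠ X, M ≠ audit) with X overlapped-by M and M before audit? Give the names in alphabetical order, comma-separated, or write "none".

Target audit = [t=313, t=608].
Intermediaries M with M before audit: design_review, sync_call.
Via design_review — items with X overlapped-by design_review: backup, triage.
Via sync_call — items with X overlapped-by sync_call: backup, design_review, triage.
Union: backup, design_review, triage.

backup, design_review, triage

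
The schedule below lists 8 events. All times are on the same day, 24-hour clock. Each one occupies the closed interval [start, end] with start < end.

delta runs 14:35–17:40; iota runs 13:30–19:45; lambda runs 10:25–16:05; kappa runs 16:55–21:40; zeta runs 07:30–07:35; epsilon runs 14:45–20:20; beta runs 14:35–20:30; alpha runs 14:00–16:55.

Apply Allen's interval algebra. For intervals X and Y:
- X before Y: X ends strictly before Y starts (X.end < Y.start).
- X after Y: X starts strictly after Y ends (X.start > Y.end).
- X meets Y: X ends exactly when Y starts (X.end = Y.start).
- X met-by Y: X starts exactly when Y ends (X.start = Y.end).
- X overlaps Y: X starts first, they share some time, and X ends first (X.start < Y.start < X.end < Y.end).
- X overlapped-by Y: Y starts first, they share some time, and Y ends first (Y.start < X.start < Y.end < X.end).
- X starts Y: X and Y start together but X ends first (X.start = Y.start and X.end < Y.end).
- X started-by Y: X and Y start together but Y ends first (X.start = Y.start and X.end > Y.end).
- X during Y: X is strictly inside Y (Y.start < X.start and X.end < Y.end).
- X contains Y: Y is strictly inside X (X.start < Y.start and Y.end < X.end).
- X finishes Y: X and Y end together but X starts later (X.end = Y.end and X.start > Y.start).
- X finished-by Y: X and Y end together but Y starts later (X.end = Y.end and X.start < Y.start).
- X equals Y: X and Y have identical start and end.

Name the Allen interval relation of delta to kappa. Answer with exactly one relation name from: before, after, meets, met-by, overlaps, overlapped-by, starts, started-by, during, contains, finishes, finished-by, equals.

delta = [14:35, 17:40]; kappa = [16:55, 21:40].
Compare endpoints: delta.start < kappa.start, delta.start < kappa.end, delta.end > kappa.start, delta.end < kappa.end.
That pattern is 'overlaps'.

overlaps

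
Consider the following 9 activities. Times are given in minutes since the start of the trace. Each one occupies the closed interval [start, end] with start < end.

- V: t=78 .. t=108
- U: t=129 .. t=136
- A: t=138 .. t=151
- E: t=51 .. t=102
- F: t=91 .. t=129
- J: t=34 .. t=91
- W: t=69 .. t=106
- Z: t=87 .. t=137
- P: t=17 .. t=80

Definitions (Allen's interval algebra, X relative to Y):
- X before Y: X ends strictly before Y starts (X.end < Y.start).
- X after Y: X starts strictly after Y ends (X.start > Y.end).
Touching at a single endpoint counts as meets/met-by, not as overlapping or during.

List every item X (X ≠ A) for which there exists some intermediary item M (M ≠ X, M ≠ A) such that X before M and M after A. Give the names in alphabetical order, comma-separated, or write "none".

Target A = [t=138, t=151].
Intermediaries M with M after A: none.
Union: none.

none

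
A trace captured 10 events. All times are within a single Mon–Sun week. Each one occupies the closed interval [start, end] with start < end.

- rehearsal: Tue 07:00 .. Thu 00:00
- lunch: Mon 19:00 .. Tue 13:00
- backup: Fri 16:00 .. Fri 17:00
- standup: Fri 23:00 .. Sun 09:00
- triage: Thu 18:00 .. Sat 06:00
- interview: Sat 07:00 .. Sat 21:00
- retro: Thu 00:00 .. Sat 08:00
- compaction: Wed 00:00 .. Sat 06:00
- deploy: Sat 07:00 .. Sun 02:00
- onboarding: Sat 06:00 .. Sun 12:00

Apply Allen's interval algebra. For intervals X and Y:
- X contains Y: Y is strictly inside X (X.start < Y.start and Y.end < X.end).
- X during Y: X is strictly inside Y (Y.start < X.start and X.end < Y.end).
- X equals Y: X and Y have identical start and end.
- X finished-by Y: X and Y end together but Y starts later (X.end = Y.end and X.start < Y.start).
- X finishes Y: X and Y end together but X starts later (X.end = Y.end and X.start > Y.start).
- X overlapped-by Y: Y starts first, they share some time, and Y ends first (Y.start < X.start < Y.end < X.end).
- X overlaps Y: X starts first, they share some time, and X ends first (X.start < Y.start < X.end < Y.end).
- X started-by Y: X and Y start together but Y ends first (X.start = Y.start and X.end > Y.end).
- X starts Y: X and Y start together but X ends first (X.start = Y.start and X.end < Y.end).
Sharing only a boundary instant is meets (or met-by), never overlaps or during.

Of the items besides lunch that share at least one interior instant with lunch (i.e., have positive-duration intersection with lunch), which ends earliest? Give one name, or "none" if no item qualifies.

Target lunch = [Mon 19:00, Tue 13:00].
backup [Fri 16:00, Fri 17:00] → after → excluded.
compaction [Wed 00:00, Sat 06:00] → after → excluded.
deploy [Sat 07:00, Sun 02:00] → after → excluded.
interview [Sat 07:00, Sat 21:00] → after → excluded.
onboarding [Sat 06:00, Sun 12:00] → after → excluded.
rehearsal [Tue 07:00, Thu 00:00] → overlapped-by → candidate.
retro [Thu 00:00, Sat 08:00] → after → excluded.
standup [Fri 23:00, Sun 09:00] → after → excluded.
triage [Thu 18:00, Sat 06:00] → after → excluded.
Among candidates, earliest end is Thu 00:00 → rehearsal.

rehearsal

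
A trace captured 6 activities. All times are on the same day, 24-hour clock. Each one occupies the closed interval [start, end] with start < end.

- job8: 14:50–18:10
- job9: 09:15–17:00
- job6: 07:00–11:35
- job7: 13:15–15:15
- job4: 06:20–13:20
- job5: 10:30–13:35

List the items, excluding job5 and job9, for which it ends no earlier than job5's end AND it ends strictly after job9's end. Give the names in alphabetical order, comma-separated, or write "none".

Conditions: its end is no earlier than job5's end (X.end >= 13:35) AND its end is strictly after job9's end (X.end > 17:00).
job4: end 13:20 >= 13:35? ✗; end 13:20 > 17:00? ✗ → no.
job6: end 11:35 >= 13:35? ✗; end 11:35 > 17:00? ✗ → no.
job7: end 15:15 >= 13:35? ✓; end 15:15 > 17:00? ✗ → no.
job8: end 18:10 >= 13:35? ✓; end 18:10 > 17:00? ✓ → yes.
Result: job8.

job8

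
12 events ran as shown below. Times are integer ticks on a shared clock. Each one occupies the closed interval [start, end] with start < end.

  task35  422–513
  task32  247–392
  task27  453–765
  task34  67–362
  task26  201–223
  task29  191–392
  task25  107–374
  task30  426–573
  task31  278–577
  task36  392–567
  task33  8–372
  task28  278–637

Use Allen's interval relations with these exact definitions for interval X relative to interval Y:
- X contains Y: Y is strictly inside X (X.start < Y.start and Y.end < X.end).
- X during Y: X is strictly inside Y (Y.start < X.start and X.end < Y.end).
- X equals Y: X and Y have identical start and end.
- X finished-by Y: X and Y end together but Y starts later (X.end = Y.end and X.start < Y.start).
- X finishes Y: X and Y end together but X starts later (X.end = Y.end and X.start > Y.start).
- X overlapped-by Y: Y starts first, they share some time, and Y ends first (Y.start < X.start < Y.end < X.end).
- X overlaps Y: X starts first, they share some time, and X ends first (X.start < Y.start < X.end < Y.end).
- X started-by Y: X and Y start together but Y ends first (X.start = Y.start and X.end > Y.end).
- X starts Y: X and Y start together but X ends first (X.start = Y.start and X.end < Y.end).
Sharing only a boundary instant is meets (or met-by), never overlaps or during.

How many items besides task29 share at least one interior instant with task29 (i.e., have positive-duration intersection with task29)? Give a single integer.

Target task29 = [191, 392].
task25 [107, 374] → overlaps → counts.
task26 [201, 223] → during → counts.
task27 [453, 765] → after → no.
task28 [278, 637] → overlapped-by → counts.
task30 [426, 573] → after → no.
task31 [278, 577] → overlapped-by → counts.
task32 [247, 392] → finishes → counts.
task33 [8, 372] → overlaps → counts.
task34 [67, 362] → overlaps → counts.
task35 [422, 513] → after → no.
task36 [392, 567] → met-by → no.
Total: 7.

7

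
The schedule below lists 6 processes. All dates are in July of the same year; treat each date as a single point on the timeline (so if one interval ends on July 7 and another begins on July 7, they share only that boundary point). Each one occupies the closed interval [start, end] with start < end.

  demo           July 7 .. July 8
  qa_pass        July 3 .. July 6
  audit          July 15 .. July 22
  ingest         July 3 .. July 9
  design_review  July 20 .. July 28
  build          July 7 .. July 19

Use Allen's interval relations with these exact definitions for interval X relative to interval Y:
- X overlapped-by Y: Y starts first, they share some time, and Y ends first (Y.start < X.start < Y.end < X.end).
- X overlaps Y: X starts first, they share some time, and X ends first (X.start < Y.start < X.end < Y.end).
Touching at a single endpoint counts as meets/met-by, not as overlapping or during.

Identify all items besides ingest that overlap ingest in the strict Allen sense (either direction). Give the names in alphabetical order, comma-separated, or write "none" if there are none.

Target ingest = [July 3, July 9].
audit [July 15, July 22] → after → no.
build [July 7, July 19] → overlapped-by → yes.
demo [July 7, July 8] → during → no.
design_review [July 20, July 28] → after → no.
qa_pass [July 3, July 6] → starts → no.
Result: build.

build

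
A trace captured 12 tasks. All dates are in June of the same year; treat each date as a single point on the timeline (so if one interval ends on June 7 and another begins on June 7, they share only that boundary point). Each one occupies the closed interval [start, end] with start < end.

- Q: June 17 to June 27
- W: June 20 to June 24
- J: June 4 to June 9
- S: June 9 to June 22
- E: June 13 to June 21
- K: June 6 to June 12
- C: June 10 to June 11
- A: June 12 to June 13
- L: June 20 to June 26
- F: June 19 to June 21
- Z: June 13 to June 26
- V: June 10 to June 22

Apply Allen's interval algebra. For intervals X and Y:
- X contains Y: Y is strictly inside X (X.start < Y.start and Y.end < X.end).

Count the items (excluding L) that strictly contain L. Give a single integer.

Target L = [June 20, June 26].
A [June 12, June 13] → before → no.
C [June 10, June 11] → before → no.
E [June 13, June 21] → overlaps → no.
F [June 19, June 21] → overlaps → no.
J [June 4, June 9] → before → no.
K [June 6, June 12] → before → no.
Q [June 17, June 27] → contains → counts.
S [June 9, June 22] → overlaps → no.
V [June 10, June 22] → overlaps → no.
W [June 20, June 24] → starts → no.
Z [June 13, June 26] → finished-by → no.
Total: 1.

1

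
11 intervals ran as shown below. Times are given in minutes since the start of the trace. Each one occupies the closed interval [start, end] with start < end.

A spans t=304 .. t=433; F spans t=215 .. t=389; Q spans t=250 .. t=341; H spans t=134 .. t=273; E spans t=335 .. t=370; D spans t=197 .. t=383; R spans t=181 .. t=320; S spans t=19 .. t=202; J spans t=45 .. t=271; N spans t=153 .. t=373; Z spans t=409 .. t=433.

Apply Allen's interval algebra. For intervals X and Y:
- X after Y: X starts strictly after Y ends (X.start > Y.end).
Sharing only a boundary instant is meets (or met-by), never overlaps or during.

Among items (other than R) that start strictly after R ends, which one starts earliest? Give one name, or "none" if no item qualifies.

E

Target R = [t=181, t=320].
A [t=304, t=433] → overlapped-by → excluded.
D [t=197, t=383] → overlapped-by → excluded.
E [t=335, t=370] → after → candidate.
F [t=215, t=389] → overlapped-by → excluded.
H [t=134, t=273] → overlaps → excluded.
J [t=45, t=271] → overlaps → excluded.
N [t=153, t=373] → contains → excluded.
Q [t=250, t=341] → overlapped-by → excluded.
S [t=19, t=202] → overlaps → excluded.
Z [t=409, t=433] → after → candidate.
Among candidates, earliest start is t=335 → E.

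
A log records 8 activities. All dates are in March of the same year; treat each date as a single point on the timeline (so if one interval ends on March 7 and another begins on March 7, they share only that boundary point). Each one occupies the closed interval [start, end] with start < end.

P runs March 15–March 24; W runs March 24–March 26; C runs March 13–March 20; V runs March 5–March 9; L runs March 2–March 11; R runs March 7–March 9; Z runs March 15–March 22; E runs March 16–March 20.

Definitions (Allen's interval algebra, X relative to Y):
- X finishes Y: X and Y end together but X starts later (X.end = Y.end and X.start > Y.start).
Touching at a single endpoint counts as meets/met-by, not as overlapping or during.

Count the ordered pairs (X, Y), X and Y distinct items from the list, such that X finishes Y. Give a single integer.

Checking all 56 ordered pairs for relation 'finishes'; matching pairs in alphabetical order:
(E, C): E finishes C ✓
(R, V): R finishes V ✓
Count: 2.

2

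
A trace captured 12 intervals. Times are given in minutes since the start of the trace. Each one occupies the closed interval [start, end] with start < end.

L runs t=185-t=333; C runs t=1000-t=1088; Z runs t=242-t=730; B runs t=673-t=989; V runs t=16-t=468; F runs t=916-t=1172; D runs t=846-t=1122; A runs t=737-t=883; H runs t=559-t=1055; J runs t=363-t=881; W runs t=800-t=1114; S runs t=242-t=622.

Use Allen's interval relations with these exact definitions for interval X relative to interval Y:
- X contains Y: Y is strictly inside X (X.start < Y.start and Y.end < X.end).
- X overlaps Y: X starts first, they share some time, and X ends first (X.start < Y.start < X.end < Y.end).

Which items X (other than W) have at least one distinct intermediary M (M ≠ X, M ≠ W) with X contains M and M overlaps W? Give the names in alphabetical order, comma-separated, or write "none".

B, H

Target W = [t=800, t=1114].
Intermediaries M with M overlaps W: A, B, H, J.
Via A — items with X contains A: B, H.
Via B — items with X contains B: H.
Via H — items with X contains H: none.
Via J — items with X contains J: none.
Union: B, H.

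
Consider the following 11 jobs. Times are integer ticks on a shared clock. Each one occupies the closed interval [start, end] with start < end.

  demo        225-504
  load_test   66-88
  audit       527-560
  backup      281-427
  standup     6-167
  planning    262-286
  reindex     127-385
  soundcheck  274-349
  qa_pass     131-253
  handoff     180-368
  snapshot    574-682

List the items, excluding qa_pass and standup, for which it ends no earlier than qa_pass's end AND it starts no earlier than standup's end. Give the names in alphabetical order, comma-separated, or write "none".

Conditions: its end is no earlier than qa_pass's end (X.end >= 253) AND its start is no earlier than standup's end (X.start >= 167).
audit: end 560 >= 253? ✓; start 527 >= 167? ✓ → yes.
backup: end 427 >= 253? ✓; start 281 >= 167? ✓ → yes.
demo: end 504 >= 253? ✓; start 225 >= 167? ✓ → yes.
handoff: end 368 >= 253? ✓; start 180 >= 167? ✓ → yes.
load_test: end 88 >= 253? ✗; start 66 >= 167? ✗ → no.
planning: end 286 >= 253? ✓; start 262 >= 167? ✓ → yes.
reindex: end 385 >= 253? ✓; start 127 >= 167? ✗ → no.
snapshot: end 682 >= 253? ✓; start 574 >= 167? ✓ → yes.
soundcheck: end 349 >= 253? ✓; start 274 >= 167? ✓ → yes.
Result: audit, backup, demo, handoff, planning, snapshot, soundcheck.

audit, backup, demo, handoff, planning, snapshot, soundcheck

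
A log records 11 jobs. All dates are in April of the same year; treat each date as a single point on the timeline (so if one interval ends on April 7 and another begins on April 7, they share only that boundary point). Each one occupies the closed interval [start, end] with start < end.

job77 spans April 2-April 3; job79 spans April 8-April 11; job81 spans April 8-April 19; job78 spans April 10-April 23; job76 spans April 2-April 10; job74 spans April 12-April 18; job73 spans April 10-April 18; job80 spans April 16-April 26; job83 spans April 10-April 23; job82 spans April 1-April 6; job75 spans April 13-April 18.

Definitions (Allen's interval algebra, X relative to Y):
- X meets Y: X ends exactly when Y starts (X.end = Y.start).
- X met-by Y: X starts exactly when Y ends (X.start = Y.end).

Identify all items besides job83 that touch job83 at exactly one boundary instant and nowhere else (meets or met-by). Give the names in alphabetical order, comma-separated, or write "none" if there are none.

Target job83 = [April 10, April 23].
job73 [April 10, April 18] → starts → no.
job74 [April 12, April 18] → during → no.
job75 [April 13, April 18] → during → no.
job76 [April 2, April 10] → meets → yes.
job77 [April 2, April 3] → before → no.
job78 [April 10, April 23] → equals → no.
job79 [April 8, April 11] → overlaps → no.
job80 [April 16, April 26] → overlapped-by → no.
job81 [April 8, April 19] → overlaps → no.
job82 [April 1, April 6] → before → no.
Result: job76.

job76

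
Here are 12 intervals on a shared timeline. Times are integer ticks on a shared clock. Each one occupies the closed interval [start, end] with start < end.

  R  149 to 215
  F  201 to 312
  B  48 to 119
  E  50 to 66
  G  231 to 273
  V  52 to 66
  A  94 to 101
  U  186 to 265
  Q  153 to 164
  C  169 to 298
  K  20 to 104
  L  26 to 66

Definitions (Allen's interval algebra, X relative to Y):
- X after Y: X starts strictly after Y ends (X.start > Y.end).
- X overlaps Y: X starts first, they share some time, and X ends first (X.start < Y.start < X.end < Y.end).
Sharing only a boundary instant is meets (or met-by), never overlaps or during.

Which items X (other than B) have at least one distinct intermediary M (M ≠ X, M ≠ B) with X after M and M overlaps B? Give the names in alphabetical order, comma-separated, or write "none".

A, C, F, G, Q, R, U

Target B = [48, 119].
Intermediaries M with M overlaps B: K, L.
Via K — items with X after K: C, F, G, Q, R, U.
Via L — items with X after L: A, C, F, G, Q, R, U.
Union: A, C, F, G, Q, R, U.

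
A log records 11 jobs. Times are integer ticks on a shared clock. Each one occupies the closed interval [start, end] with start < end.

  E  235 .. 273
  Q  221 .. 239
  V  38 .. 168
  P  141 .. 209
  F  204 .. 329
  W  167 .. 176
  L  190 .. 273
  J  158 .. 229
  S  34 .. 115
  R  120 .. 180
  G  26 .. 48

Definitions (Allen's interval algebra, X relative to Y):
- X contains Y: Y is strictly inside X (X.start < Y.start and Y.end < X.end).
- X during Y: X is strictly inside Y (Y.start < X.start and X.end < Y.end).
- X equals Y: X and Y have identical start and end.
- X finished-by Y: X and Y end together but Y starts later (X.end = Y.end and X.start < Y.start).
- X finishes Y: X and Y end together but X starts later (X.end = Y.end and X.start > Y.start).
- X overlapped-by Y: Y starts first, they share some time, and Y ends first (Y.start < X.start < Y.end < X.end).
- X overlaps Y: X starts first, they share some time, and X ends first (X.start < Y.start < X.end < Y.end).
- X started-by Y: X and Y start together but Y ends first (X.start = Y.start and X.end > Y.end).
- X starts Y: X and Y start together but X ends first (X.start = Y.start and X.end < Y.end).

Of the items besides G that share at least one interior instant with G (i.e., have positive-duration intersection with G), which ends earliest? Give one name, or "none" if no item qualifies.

S

Target G = [26, 48].
E [235, 273] → after → excluded.
F [204, 329] → after → excluded.
J [158, 229] → after → excluded.
L [190, 273] → after → excluded.
P [141, 209] → after → excluded.
Q [221, 239] → after → excluded.
R [120, 180] → after → excluded.
S [34, 115] → overlapped-by → candidate.
V [38, 168] → overlapped-by → candidate.
W [167, 176] → after → excluded.
Among candidates, earliest end is 115 → S.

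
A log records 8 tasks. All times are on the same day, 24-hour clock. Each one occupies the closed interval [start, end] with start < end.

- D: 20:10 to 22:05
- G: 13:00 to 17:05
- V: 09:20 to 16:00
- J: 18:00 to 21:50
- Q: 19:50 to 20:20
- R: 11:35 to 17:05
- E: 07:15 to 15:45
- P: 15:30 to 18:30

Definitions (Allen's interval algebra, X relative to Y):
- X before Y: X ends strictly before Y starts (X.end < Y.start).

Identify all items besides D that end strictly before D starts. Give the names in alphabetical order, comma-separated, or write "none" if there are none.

E, G, P, R, V

Target D = [20:10, 22:05].
E [07:15, 15:45] → before → yes.
G [13:00, 17:05] → before → yes.
J [18:00, 21:50] → overlaps → no.
P [15:30, 18:30] → before → yes.
Q [19:50, 20:20] → overlaps → no.
R [11:35, 17:05] → before → yes.
V [09:20, 16:00] → before → yes.
Result: E, G, P, R, V.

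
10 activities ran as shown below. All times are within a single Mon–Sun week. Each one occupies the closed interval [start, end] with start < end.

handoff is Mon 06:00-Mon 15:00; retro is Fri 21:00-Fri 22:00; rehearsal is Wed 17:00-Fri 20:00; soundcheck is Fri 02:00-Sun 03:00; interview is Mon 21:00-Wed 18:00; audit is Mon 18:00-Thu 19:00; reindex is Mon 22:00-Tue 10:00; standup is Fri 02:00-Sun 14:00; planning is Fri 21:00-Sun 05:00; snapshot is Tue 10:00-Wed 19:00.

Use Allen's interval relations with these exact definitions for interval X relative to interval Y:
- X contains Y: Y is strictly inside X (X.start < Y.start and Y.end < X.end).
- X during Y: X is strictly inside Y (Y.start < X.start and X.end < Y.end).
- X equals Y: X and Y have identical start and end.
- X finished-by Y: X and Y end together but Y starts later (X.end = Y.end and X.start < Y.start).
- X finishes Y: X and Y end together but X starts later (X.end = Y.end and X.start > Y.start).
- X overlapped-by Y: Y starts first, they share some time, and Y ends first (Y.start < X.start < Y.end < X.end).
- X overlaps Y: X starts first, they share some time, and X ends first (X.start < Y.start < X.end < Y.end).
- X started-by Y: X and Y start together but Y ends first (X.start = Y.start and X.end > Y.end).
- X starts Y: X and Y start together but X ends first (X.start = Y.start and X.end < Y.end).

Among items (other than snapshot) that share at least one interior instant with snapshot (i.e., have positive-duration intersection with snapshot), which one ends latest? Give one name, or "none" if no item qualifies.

Target snapshot = [Tue 10:00, Wed 19:00].
audit [Mon 18:00, Thu 19:00] → contains → candidate.
handoff [Mon 06:00, Mon 15:00] → before → excluded.
interview [Mon 21:00, Wed 18:00] → overlaps → candidate.
planning [Fri 21:00, Sun 05:00] → after → excluded.
rehearsal [Wed 17:00, Fri 20:00] → overlapped-by → candidate.
reindex [Mon 22:00, Tue 10:00] → meets → excluded.
retro [Fri 21:00, Fri 22:00] → after → excluded.
soundcheck [Fri 02:00, Sun 03:00] → after → excluded.
standup [Fri 02:00, Sun 14:00] → after → excluded.
Among candidates, latest end is Fri 20:00 → rehearsal.

rehearsal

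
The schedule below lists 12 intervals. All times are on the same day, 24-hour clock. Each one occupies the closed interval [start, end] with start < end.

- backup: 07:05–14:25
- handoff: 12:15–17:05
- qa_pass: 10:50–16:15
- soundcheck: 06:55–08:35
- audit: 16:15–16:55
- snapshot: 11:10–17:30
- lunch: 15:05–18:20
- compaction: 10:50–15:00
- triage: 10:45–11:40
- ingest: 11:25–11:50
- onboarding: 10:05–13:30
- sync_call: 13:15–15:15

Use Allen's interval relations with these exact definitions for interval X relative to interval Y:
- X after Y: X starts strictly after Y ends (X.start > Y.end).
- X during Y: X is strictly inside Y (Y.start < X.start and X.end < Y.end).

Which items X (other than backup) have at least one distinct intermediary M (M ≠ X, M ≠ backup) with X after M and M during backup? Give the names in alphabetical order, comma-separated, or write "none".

Target backup = [07:05, 14:25].
Intermediaries M with M during backup: ingest, onboarding, triage.
Via ingest — items with X after ingest: audit, handoff, lunch, sync_call.
Via onboarding — items with X after onboarding: audit, lunch.
Via triage — items with X after triage: audit, handoff, lunch, sync_call.
Union: audit, handoff, lunch, sync_call.

audit, handoff, lunch, sync_call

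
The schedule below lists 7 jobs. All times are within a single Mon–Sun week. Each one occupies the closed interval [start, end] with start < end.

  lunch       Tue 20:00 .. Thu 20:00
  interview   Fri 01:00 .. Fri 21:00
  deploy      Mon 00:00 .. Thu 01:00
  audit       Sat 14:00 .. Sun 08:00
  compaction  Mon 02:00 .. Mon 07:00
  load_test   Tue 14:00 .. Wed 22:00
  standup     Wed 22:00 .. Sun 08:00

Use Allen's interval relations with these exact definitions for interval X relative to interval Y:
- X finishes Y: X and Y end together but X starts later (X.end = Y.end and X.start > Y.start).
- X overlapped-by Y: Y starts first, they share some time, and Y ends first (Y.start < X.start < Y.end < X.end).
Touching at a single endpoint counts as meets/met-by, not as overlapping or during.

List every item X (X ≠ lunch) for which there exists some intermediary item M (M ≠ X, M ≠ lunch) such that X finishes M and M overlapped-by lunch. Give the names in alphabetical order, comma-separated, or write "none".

audit

Target lunch = [Tue 20:00, Thu 20:00].
Intermediaries M with M overlapped-by lunch: standup.
Via standup — items with X finishes standup: audit.
Union: audit.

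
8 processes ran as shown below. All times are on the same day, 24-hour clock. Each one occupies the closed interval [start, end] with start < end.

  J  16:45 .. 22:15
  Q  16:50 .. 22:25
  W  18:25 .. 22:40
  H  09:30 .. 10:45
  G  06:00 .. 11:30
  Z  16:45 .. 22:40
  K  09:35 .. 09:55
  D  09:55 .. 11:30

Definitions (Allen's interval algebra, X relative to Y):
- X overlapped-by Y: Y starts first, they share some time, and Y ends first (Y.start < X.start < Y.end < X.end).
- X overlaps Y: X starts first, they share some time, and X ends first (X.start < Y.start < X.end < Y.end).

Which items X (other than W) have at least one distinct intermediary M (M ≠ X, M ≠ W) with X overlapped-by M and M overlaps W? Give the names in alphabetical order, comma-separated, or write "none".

Target W = [18:25, 22:40].
Intermediaries M with M overlaps W: J, Q.
Via J — items with X overlapped-by J: Q.
Via Q — items with X overlapped-by Q: none.
Union: Q.

Q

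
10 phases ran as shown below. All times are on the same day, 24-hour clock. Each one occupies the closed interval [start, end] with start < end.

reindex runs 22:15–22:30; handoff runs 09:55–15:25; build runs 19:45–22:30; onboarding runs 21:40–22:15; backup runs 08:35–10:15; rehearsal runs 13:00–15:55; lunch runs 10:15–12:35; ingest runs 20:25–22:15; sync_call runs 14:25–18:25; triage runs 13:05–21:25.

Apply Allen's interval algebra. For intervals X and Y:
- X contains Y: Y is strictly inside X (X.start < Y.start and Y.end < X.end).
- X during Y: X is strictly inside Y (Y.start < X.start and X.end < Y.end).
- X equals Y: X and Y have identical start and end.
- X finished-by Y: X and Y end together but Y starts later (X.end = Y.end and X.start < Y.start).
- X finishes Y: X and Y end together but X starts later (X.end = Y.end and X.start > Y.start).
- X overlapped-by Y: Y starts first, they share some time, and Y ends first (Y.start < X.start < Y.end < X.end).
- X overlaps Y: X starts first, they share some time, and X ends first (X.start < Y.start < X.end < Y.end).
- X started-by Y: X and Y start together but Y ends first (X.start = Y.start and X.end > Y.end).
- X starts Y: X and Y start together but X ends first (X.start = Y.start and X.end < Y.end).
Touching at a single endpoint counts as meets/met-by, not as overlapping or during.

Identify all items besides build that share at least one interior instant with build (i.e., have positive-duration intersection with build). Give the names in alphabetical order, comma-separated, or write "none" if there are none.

ingest, onboarding, reindex, triage

Target build = [19:45, 22:30].
backup [08:35, 10:15] → before → no.
handoff [09:55, 15:25] → before → no.
ingest [20:25, 22:15] → during → yes.
lunch [10:15, 12:35] → before → no.
onboarding [21:40, 22:15] → during → yes.
rehearsal [13:00, 15:55] → before → no.
reindex [22:15, 22:30] → finishes → yes.
sync_call [14:25, 18:25] → before → no.
triage [13:05, 21:25] → overlaps → yes.
Result: ingest, onboarding, reindex, triage.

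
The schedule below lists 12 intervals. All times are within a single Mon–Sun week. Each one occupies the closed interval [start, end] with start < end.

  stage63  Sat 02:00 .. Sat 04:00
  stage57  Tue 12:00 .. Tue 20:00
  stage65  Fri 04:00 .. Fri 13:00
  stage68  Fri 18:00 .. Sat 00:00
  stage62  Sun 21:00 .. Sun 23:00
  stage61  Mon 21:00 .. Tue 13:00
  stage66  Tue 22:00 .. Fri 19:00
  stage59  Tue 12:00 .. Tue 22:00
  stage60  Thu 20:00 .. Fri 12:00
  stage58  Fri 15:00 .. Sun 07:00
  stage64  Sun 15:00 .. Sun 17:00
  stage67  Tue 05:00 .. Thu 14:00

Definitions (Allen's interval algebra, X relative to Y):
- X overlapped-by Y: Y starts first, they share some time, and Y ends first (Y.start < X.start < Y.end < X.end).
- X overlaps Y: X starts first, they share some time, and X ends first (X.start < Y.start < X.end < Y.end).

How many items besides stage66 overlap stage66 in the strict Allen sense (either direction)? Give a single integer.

Target stage66 = [Tue 22:00, Fri 19:00].
stage57 [Tue 12:00, Tue 20:00] → before → no.
stage58 [Fri 15:00, Sun 07:00] → overlapped-by → counts.
stage59 [Tue 12:00, Tue 22:00] → meets → no.
stage60 [Thu 20:00, Fri 12:00] → during → no.
stage61 [Mon 21:00, Tue 13:00] → before → no.
stage62 [Sun 21:00, Sun 23:00] → after → no.
stage63 [Sat 02:00, Sat 04:00] → after → no.
stage64 [Sun 15:00, Sun 17:00] → after → no.
stage65 [Fri 04:00, Fri 13:00] → during → no.
stage67 [Tue 05:00, Thu 14:00] → overlaps → counts.
stage68 [Fri 18:00, Sat 00:00] → overlapped-by → counts.
Total: 3.

3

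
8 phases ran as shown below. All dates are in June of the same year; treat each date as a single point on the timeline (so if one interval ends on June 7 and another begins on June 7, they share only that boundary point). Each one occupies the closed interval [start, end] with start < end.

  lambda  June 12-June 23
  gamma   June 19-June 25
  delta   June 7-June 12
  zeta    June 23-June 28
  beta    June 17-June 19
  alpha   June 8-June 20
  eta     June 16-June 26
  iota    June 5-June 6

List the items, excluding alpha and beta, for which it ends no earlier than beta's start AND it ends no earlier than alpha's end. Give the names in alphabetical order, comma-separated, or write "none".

eta, gamma, lambda, zeta

Conditions: its end is no earlier than beta's start (X.end >= June 17) AND its end is no earlier than alpha's end (X.end >= June 20).
delta: end June 12 >= June 17? ✗; end June 12 >= June 20? ✗ → no.
eta: end June 26 >= June 17? ✓; end June 26 >= June 20? ✓ → yes.
gamma: end June 25 >= June 17? ✓; end June 25 >= June 20? ✓ → yes.
iota: end June 6 >= June 17? ✗; end June 6 >= June 20? ✗ → no.
lambda: end June 23 >= June 17? ✓; end June 23 >= June 20? ✓ → yes.
zeta: end June 28 >= June 17? ✓; end June 28 >= June 20? ✓ → yes.
Result: eta, gamma, lambda, zeta.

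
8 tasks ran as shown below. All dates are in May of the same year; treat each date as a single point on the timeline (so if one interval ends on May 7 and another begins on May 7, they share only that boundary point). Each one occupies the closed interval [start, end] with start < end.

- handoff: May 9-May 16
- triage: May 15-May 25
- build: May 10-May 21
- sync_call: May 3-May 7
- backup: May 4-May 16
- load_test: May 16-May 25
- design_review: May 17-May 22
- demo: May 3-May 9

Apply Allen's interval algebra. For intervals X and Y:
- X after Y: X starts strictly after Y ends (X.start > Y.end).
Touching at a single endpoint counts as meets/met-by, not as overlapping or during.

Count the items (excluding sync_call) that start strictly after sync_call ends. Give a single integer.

Target sync_call = [May 3, May 7].
backup [May 4, May 16] → overlapped-by → no.
build [May 10, May 21] → after → counts.
demo [May 3, May 9] → started-by → no.
design_review [May 17, May 22] → after → counts.
handoff [May 9, May 16] → after → counts.
load_test [May 16, May 25] → after → counts.
triage [May 15, May 25] → after → counts.
Total: 5.

5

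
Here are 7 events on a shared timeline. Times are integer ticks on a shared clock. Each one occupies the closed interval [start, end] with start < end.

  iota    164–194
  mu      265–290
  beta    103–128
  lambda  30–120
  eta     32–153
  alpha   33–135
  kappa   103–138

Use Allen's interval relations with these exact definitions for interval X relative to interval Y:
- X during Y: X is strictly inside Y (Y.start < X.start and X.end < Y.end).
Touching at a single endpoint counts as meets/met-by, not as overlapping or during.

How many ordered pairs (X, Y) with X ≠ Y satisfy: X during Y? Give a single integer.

Checking all 42 ordered pairs for relation 'during'; matching pairs in alphabetical order:
(alpha, eta): alpha during eta ✓
(beta, alpha): beta during alpha ✓
(beta, eta): beta during eta ✓
(kappa, eta): kappa during eta ✓
Count: 4.

4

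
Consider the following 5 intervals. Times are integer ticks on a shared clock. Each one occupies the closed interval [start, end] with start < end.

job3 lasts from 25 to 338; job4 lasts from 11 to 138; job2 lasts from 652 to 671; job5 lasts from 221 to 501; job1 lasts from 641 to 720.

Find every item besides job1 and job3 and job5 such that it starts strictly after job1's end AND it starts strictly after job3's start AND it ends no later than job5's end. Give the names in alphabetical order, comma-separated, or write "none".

Conditions: its start is strictly after job1's end (X.start > 720) AND its start is strictly after job3's start (X.start > 25) AND its end is no later than job5's end (X.end <= 501).
job2: start 652 > 720? ✗; start 652 > 25? ✓; end 671 <= 501? ✗ → no.
job4: start 11 > 720? ✗; start 11 > 25? ✗; end 138 <= 501? ✓ → no.
Result: none.

none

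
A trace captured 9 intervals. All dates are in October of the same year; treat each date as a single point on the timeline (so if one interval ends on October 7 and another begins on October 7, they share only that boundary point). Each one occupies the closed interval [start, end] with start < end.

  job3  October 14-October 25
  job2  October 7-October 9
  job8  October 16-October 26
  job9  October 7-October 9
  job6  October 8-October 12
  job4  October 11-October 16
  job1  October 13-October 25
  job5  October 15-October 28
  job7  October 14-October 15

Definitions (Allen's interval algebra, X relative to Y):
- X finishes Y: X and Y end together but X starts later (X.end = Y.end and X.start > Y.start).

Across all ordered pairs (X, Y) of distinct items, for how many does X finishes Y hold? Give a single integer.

1

Checking all 72 ordered pairs for relation 'finishes'; matching pairs in alphabetical order:
(job3, job1): job3 finishes job1 ✓
Count: 1.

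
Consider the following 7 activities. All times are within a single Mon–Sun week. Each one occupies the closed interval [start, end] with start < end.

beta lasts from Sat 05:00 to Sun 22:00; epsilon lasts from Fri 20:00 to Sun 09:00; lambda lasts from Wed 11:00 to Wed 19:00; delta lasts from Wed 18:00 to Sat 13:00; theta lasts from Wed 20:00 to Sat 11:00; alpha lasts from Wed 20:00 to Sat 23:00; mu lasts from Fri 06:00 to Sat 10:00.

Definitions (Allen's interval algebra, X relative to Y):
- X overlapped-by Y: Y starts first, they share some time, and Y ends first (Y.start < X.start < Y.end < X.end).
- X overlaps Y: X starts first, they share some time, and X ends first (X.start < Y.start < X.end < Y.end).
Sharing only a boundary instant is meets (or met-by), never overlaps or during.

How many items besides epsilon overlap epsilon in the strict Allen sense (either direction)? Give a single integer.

Target epsilon = [Fri 20:00, Sun 09:00].
alpha [Wed 20:00, Sat 23:00] → overlaps → counts.
beta [Sat 05:00, Sun 22:00] → overlapped-by → counts.
delta [Wed 18:00, Sat 13:00] → overlaps → counts.
lambda [Wed 11:00, Wed 19:00] → before → no.
mu [Fri 06:00, Sat 10:00] → overlaps → counts.
theta [Wed 20:00, Sat 11:00] → overlaps → counts.
Total: 5.

5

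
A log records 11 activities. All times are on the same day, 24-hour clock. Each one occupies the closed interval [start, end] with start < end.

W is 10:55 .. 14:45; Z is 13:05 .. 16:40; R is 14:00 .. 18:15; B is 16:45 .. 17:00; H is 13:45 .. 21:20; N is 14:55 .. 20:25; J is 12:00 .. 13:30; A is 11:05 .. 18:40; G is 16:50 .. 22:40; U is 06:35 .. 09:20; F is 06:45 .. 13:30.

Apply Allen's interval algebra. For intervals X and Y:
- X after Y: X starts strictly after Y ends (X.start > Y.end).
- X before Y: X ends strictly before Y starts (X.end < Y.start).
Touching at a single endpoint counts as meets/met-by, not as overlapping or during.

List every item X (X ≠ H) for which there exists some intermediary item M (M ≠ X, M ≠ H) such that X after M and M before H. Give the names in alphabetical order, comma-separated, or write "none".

A, B, G, J, N, R, W, Z

Target H = [13:45, 21:20].
Intermediaries M with M before H: F, J, U.
Via F — items with X after F: B, G, N, R.
Via J — items with X after J: B, G, N, R.
Via U — items with X after U: A, B, G, J, N, R, W, Z.
Union: A, B, G, J, N, R, W, Z.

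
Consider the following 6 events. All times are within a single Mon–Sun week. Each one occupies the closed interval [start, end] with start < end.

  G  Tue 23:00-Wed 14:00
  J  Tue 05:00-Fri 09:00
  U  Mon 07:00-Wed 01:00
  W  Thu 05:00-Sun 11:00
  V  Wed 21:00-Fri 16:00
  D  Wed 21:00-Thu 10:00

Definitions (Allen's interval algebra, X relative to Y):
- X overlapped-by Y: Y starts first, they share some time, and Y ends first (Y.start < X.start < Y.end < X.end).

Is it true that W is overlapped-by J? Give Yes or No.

W = [Thu 05:00, Sun 11:00], J = [Tue 05:00, Fri 09:00].
Actual relation of W to J: overlapped-by.
Asked whether 'overlapped-by' holds → Yes.

Yes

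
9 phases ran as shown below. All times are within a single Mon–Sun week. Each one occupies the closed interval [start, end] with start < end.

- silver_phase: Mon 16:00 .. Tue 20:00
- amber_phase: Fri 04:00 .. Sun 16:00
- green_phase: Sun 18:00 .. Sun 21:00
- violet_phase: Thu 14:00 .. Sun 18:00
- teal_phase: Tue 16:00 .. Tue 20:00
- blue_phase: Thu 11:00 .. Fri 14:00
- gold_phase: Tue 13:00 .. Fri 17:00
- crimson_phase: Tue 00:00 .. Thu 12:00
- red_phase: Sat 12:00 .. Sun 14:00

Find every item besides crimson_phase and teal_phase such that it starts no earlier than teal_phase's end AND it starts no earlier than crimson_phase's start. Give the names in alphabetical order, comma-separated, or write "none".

amber_phase, blue_phase, green_phase, red_phase, violet_phase

Conditions: its start is no earlier than teal_phase's end (X.start >= Tue 20:00) AND its start is no earlier than crimson_phase's start (X.start >= Tue 00:00).
amber_phase: start Fri 04:00 >= Tue 20:00? ✓; start Fri 04:00 >= Tue 00:00? ✓ → yes.
blue_phase: start Thu 11:00 >= Tue 20:00? ✓; start Thu 11:00 >= Tue 00:00? ✓ → yes.
gold_phase: start Tue 13:00 >= Tue 20:00? ✗; start Tue 13:00 >= Tue 00:00? ✓ → no.
green_phase: start Sun 18:00 >= Tue 20:00? ✓; start Sun 18:00 >= Tue 00:00? ✓ → yes.
red_phase: start Sat 12:00 >= Tue 20:00? ✓; start Sat 12:00 >= Tue 00:00? ✓ → yes.
silver_phase: start Mon 16:00 >= Tue 20:00? ✗; start Mon 16:00 >= Tue 00:00? ✗ → no.
violet_phase: start Thu 14:00 >= Tue 20:00? ✓; start Thu 14:00 >= Tue 00:00? ✓ → yes.
Result: amber_phase, blue_phase, green_phase, red_phase, violet_phase.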